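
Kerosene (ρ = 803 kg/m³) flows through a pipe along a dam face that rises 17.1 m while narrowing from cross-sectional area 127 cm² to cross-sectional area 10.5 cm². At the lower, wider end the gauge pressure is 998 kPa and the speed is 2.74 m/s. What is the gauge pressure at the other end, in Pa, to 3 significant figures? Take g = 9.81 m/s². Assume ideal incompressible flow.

By continuity, v₂ = v₁·A₁/A₂ = 2.74·(127/10.5) = 33.1 m/s.
Energy conservation along the streamline gives P₂ = P₁ − ½ρ(v₂² − v₁²) − ρg(h₂ − h₁).
P₂ = 998000 + ½·803·(2.74² − 33.1²) − 803·9.81·(+17.1) = 998000 + (-438000) − (135000) = 425000 Pa.

P₂ ≈ 425000 Pa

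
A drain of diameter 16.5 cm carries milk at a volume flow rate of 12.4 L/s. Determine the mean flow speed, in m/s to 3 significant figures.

0.580 m/s

Q = 12.4 L/s = 0.0124 m³/s.
v = Q/A = 0.0124 / 0.0214 = 0.580 m/s.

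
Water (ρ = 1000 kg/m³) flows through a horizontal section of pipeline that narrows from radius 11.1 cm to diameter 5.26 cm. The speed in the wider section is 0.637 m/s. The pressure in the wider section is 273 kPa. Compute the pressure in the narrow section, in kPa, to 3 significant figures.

The volume flow rate is constant, so v₂ = (A₁/A₂)v₁ = (387/21.7)·0.637 = 11.3 m/s.
Bernoulli (h₁ = h₂): P₁ − P₂ = ½ρ(v₂² − v₁²).
P₂ = P₁ − ½ρ(v₂² − v₁²) = 273000 − ½·1000·(11.3² − 0.637²) = 273000 − 64200 = 209000 Pa.

209 kPa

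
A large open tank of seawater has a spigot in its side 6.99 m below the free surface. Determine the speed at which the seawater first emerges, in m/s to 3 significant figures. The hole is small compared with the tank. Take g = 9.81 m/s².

v ≈ 11.7 m/s

The surface is effectively still and both ends are open, so ½v² = gh and v = √(2·9.81·6.99) = 11.7 m/s.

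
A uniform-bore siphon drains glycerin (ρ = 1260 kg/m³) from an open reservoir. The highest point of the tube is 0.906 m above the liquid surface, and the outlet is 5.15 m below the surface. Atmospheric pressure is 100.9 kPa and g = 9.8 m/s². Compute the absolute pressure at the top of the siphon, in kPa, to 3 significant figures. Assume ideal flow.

P_top = 26.1 kPa

The outlet speed comes from Torricelli: v = √(2g·5.15) = 10.0 m/s.
The bore is uniform, so the speed at the crest is the same v. Bernoulli surface→crest: P_atm = P_top + ½ρv² + ρg·h_top.
P_top = 100900 − ½·1260·10.0² − 1260·9.8·0.906 = 26100 Pa.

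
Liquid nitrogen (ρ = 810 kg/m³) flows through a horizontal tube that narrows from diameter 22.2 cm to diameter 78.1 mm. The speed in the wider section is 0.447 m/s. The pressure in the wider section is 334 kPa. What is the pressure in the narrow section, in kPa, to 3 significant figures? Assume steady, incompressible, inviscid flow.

Mass conservation (A₁v₁ = A₂v₂) gives v₂ = 0.447 × 387/47.9 = 3.61 m/s.
With no height change, Bernoulli's equation is P₁ + ½ρv₁² = P₂ + ½ρv₂².
P₂ = P₁ − ½ρ(v₂² − v₁²) = 334000 − ½·810·(3.61² − 0.447²) = 334000 − 5200 = 329000 Pa.

P₂ = 329 kPa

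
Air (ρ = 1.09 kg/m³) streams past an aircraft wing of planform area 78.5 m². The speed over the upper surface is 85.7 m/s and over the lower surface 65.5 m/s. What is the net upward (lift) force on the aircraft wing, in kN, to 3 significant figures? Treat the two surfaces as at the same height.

F ≈ 131 kN

The faster flow above has the lower pressure; Bernoulli (same height) gives ΔP = ½ρ(v_up² − v_low²).
ΔP = ½·1.09·(85.7² − 65.5²) = 1660 Pa.
Lift = ΔP · A = 1660 × 78.5 = 131000 N.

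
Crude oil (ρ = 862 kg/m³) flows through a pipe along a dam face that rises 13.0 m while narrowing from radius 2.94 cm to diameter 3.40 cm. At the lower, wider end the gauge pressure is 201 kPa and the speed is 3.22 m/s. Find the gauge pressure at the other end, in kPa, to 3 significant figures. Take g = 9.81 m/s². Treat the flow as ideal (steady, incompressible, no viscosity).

P₂ = 55.6 kPa

The volume flow rate is constant, so v₂ = (A₁/A₂)v₁ = (27.2/9.08)·3.22 = 9.63 m/s.
Applying Bernoulli between the two ends and solving for P₂: P₂ = P₁ + ½ρ(v₁² − v₂²) − ρgΔh.
P₂ = 201000 + ½·862·(3.22² − 9.63²) − 862·9.81·(+13.0) = 201000 + (-35500) − (110000) = 55600 Pa.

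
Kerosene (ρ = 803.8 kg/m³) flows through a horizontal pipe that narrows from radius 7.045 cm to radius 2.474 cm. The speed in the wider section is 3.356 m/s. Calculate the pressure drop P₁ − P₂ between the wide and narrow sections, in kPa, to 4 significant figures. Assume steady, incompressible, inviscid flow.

Continuity gives A₁v₁ = A₂v₂, so v₂ = (155.9 cm²)/(19.23 cm²) × 3.356 m/s = 27.21 m/s.
Bernoulli (h₁ = h₂): P₁ − P₂ = ½ρ(v₂² − v₁²).
P₁ − P₂ = ½·803.8·(27.21² − 3.356²) = ½·803.8·729.3 = 293100 Pa.

ΔP ≈ 293.1 kPa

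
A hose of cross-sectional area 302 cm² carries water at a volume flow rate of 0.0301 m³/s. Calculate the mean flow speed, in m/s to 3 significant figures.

Q = 0.0301 m³/s = 0.0301 m³/s.
v = Q/A = 0.0301 / 0.0302 = 0.997 m/s.

0.997 m/s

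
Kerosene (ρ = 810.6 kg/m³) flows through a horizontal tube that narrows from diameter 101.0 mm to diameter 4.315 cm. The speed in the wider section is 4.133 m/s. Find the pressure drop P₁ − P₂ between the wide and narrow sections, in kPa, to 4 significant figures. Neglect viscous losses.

ΔP ≈ 200.9 kPa

The volume flow rate is constant, so v₂ = (A₁/A₂)v₁ = (80.12/14.62)·4.133 = 22.64 m/s.
Along the horizontal streamline, P + ½ρv² is constant.
P₁ − P₂ = ½·810.6·(22.64² − 4.133²) = ½·810.6·495.7 = 200900 Pa.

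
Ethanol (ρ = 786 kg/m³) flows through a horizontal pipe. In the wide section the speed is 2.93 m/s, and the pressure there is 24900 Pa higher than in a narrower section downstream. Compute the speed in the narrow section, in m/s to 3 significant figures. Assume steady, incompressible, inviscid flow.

Horizontal Bernoulli: P₁ + ½ρv₁² = P₂ + ½ρv₂², so v₂² = v₁² + 2(P₁ − P₂)/ρ.
v₂ = √(2.93² + 2·24900/786) = √(8.58 + 63.4) = 8.48 m/s.

v₂ = 8.48 m/s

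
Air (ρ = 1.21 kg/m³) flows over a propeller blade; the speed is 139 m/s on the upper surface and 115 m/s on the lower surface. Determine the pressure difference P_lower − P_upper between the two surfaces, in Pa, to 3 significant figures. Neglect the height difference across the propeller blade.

ΔP ≈ 3690 Pa

Bernoulli (same height): P_lower − P_upper = ½ρ(v_upper² − v_lower²).
ΔP = ½·1.21·(139² − 115²) = 3690 Pa.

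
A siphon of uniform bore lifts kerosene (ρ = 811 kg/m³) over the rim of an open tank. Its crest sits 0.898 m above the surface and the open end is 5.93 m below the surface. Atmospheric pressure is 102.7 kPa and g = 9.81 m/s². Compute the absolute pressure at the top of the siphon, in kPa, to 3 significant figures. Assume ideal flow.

From the surface to the outlet (both open to atmosphere, surface at rest): v = √(2g·h_out) = √(2·9.81·5.93) = 10.8 m/s.
Continuity keeps v the same throughout the tube; from surface to crest, P_atm + 0 = P_top + ½ρv² + ρg·h_top.
P_top = 102700 − ½·811·10.8² − 811·9.81·0.898 = 48400 Pa.

P_top ≈ 48.4 kPa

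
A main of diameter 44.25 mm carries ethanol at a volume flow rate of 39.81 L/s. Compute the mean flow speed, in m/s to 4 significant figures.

Q = 39.81 L/s = 0.03981 m³/s.
v = Q/A = 0.03981 / 0.001538 = 25.89 m/s.

v = 25.89 m/s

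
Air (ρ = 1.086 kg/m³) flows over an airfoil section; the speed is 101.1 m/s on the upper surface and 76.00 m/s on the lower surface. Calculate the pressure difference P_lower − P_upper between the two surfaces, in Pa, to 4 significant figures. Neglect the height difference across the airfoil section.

Bernoulli (same height): P_lower − P_upper = ½ρ(v_upper² − v_lower²).
ΔP = ½·1.086·(101.1² − 76.00²) = 2414 Pa.

ΔP ≈ 2414 Pa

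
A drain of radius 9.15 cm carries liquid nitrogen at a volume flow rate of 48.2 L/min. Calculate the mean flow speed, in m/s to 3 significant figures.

v ≈ 0.0305 m/s

Q = 48.2 L/min = 0.000803 m³/s.
v = Q/A = 0.000803 / 0.0263 = 0.0305 m/s.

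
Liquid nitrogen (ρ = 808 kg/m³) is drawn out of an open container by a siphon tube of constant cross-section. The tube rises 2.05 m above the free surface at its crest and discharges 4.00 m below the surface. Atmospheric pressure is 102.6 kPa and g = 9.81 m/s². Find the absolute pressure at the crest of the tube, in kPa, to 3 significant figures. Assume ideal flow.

P_top ≈ 54.6 kPa

From the surface to the outlet (both open to atmosphere, surface at rest): v = √(2g·h_out) = √(2·9.81·4.00) = 8.86 m/s.
The bore is uniform, so the speed at the crest is the same v. Bernoulli surface→crest: P_atm = P_top + ½ρv² + ρg·h_top.
P_top = 102600 − ½·808·8.86² − 808·9.81·2.05 = 54600 Pa.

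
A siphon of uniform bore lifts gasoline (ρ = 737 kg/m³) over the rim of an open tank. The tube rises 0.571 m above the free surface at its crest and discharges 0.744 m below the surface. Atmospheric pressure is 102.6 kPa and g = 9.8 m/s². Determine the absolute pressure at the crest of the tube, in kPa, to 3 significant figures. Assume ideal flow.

The outlet speed comes from Torricelli: v = √(2g·0.744) = 3.82 m/s.
Continuity keeps v the same throughout the tube; from surface to crest, P_atm + 0 = P_top + ½ρv² + ρg·h_top.
P_top = 102600 − ½·737·3.82² − 737·9.8·0.571 = 93100 Pa.

P_top = 93.1 kPa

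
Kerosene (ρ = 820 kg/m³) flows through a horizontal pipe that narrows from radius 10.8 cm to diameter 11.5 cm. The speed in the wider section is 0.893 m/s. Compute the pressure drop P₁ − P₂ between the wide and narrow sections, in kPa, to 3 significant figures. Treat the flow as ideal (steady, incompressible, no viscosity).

Continuity gives A₁v₁ = A₂v₂, so v₂ = (366 cm²)/(104 cm²) × 0.893 m/s = 3.15 m/s.
The pipe is horizontal, so Bernoulli reduces to P₁ + ½ρv₁² = P₂ + ½ρv₂².
P₁ − P₂ = ½·820·(3.15² − 0.893²) = ½·820·9.13 = 3740 Pa.

ΔP ≈ 3.74 kPa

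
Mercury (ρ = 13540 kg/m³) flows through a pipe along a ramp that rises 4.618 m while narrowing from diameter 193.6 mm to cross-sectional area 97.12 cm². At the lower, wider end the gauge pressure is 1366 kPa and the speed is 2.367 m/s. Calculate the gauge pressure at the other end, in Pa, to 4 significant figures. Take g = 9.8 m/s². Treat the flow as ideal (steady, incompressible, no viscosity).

Mass conservation (A₁v₁ = A₂v₂) gives v₂ = 2.367 × 294.4/97.12 = 7.174 m/s.
Applying Bernoulli between the two ends and solving for P₂: P₂ = P₁ + ½ρ(v₁² − v₂²) − ρgΔh.
P₂ = 1366000 + ½·13540·(2.367² − 7.174²) − 13540·9.8·(+4.618) = 1366000 + (-310500) − (612800) = 442700 Pa.

442700 Pa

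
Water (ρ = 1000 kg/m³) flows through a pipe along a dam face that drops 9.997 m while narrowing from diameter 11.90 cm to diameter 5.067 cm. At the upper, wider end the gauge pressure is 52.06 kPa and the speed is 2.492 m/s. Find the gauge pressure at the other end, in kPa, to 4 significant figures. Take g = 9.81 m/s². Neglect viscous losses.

The volume flow rate is constant, so v₂ = (A₁/A₂)v₁ = (111.2/20.16)·2.492 = 13.74 m/s.
Applying Bernoulli between the two ends and solving for P₂: P₂ = P₁ + ½ρ(v₁² − v₂²) − ρgΔh.
P₂ = 52060 + ½·1000·(2.492² − 13.74²) − 1000·9.81·(−9.997) = 52060 + (-91360) − (-98070) = 58780 Pa.

P₂ ≈ 58.78 kPa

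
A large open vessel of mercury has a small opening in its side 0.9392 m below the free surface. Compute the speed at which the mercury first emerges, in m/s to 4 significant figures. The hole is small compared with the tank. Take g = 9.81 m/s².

Torricelli's result v = √(2gh) gives v = √(2·9.81·0.9392) = 4.293 m/s.

v ≈ 4.293 m/s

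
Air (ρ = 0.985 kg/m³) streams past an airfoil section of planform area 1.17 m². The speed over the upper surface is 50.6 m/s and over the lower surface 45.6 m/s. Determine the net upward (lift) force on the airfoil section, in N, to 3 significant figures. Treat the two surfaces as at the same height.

F = 277 N

From P + ½ρv² = const at equal height, P_low − P_up = ½ρ(v_up² − v_low²).
ΔP = ½·0.985·(50.6² − 45.6²) = 237 Pa.
Lift = ΔP · A = 237 × 1.17 = 277 N.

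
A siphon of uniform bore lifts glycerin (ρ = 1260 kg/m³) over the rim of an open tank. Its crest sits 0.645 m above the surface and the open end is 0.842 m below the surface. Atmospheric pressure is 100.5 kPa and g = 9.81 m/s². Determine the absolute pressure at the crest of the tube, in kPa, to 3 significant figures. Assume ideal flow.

From the surface to the outlet (both open to atmosphere, surface at rest): v = √(2g·h_out) = √(2·9.81·0.842) = 4.06 m/s.
The bore is uniform, so the speed at the crest is the same v. Bernoulli surface→crest: P_atm = P_top + ½ρv² + ρg·h_top.
P_top = 100500 − ½·1260·4.06² − 1260·9.81·0.645 = 82100 Pa.

P_top ≈ 82.1 kPa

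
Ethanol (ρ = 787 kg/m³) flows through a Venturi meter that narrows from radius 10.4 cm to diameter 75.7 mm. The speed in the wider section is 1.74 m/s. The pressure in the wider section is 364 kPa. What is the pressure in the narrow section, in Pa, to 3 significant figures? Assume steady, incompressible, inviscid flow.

P₂ = 297000 Pa

By continuity, v₂ = v₁·A₁/A₂ = 1.74·(340/45.0) = 13.1 m/s.
Along the horizontal streamline, P + ½ρv² is constant.
P₂ = P₁ − ½ρ(v₂² − v₁²) = 364000 − ½·787·(13.1² − 1.74²) = 364000 − 66700 = 297000 Pa.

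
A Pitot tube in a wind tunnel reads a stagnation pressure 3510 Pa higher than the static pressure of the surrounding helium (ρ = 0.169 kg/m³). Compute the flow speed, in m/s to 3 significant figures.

At the stagnation point the flow is brought to rest, so Bernoulli gives P_stag − P_static = ½ρv².
v = √(2ΔP/ρ) = √(2·3510/0.169) = 204 m/s.

v ≈ 204 m/s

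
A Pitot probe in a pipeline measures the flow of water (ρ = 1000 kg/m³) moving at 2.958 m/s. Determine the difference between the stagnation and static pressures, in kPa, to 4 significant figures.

The dynamic pressure equals the rise in static pressure at the stagnation point: ΔP = ½ρv².
ΔP = ½·1000·2.958² = 4375 Pa.

ΔP = 4.375 kPa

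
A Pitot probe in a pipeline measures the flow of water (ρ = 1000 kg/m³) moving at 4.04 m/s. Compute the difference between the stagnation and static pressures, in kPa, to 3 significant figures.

ΔP ≈ 8.16 kPa

Bernoulli between the free stream and the stagnation point: ½ρv² = P_stag − P_static.
ΔP = ½·1000·4.04² = 8160 Pa.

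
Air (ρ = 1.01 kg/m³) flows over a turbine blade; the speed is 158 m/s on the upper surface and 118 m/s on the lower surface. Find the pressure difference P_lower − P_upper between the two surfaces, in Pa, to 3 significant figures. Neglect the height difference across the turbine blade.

With negligible Δh, P + ½ρv² is constant, so P_low − P_up = ½ρ(v_up² − v_low²).
ΔP = ½·1.01·(158² − 118²) = 5580 Pa.

ΔP ≈ 5580 Pa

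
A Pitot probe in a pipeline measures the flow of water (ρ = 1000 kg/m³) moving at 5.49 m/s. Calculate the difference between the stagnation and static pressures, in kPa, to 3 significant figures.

The dynamic pressure equals the rise in static pressure at the stagnation point: ΔP = ½ρv².
ΔP = ½·1000·5.49² = 15100 Pa.

ΔP = 15.1 kPa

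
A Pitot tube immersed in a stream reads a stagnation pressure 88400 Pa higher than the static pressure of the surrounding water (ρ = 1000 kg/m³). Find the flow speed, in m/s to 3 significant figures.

v = 13.3 m/s

At the stagnation point the flow is brought to rest, so Bernoulli gives P_stag − P_static = ½ρv².
v = √(2ΔP/ρ) = √(2·88400/1000) = 13.3 m/s.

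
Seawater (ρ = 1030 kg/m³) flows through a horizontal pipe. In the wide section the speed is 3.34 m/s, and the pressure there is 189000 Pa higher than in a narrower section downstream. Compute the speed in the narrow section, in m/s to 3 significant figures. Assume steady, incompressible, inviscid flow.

Horizontal Bernoulli: P₁ + ½ρv₁² = P₂ + ½ρv₂², so v₂² = v₁² + 2(P₁ − P₂)/ρ.
v₂ = √(3.34² + 2·189000/1030) = √(11.2 + 367) = 19.4 m/s.

v₂ ≈ 19.4 m/s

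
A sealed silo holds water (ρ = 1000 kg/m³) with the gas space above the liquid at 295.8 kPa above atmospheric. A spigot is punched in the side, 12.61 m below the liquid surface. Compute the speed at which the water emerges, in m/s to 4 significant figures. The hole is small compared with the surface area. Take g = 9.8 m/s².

28.96 m/s

Take point 1 at the surface (v₁ ≈ 0) and point 2 at the hole (at atmospheric pressure). Bernoulli: P₁ + ρg h = P_atm + ½ρv₂².
With P₁ − P_atm = 295800 Pa, v₂ = √(2gh + 2ΔP/ρ) = √(2·9.8·12.61 + 2·295800/1000) = 28.96 m/s.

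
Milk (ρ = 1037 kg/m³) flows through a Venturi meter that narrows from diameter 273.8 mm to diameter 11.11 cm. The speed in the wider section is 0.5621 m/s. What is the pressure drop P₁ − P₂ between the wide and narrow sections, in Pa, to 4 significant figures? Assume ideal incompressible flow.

ΔP ≈ 5879 Pa

Continuity gives A₁v₁ = A₂v₂, so v₂ = (588.8 cm²)/(96.94 cm²) × 0.5621 m/s = 3.414 m/s.
Along the horizontal streamline, P + ½ρv² is constant.
P₁ − P₂ = ½·1037·(3.414² − 0.5621²) = ½·1037·11.34 = 5879 Pa.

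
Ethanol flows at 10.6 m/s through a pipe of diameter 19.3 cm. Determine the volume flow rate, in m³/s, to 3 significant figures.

0.310 m³/s

Q = A·v = 0.0293 m² × 10.6 m/s = 0.310 m³/s.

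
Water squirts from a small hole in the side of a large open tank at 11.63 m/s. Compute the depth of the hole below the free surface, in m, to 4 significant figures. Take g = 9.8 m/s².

Torricelli: v = √(2gh), so h = v²/(2g).
h = 11.63²/(2·9.8) = 135.3/19.60 = 6.901 m.

h ≈ 6.901 m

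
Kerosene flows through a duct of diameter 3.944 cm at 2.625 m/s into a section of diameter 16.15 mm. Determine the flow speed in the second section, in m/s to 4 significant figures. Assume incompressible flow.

Continuity gives A₁v₁ = A₂v₂, so v₂ = (12.22 cm²)/(2.048 cm²) × 2.625 m/s = 15.66 m/s.

v₂ ≈ 15.66 m/s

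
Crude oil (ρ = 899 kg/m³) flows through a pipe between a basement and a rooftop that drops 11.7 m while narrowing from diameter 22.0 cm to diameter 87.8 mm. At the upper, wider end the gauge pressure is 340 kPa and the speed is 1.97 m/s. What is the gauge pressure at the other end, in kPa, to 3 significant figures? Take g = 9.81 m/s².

Mass conservation (A₁v₁ = A₂v₂) gives v₂ = 1.97 × 380/60.5 = 12.4 m/s.
Bernoulli: P₁ + ½ρv₁² + ρg h₁ = P₂ + ½ρv₂² + ρg h₂, so P₂ = P₁ + ½ρ(v₁² − v₂²) − ρg(h₂ − h₁).
P₂ = 340000 + ½·899·(1.97² − 12.4²) − 899·9.81·(−11.7) = 340000 + (-67000) − (-103000) = 376000 Pa.

376 kPa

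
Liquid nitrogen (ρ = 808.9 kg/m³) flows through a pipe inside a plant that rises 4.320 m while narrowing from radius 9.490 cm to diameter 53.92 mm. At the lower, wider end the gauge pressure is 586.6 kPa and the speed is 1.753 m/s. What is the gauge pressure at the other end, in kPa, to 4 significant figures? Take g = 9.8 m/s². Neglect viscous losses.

Mass conservation (A₁v₁ = A₂v₂) gives v₂ = 1.753 × 282.9/22.83 = 21.72 m/s.
Bernoulli: P₁ + ½ρv₁² + ρg h₁ = P₂ + ½ρv₂² + ρg h₂, so P₂ = P₁ + ½ρ(v₁² − v₂²) − ρg(h₂ − h₁).
P₂ = 586600 + ½·808.9·(1.753² − 21.72²) − 808.9·9.8·(+4.320) = 586600 + (-189600) − (34250) = 362800 Pa.

P₂ ≈ 362.8 kPa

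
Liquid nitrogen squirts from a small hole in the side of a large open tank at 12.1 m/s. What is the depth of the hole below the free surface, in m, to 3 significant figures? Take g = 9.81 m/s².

For a small hole in a large open tank, ½v² = gh, giving h = v²/(2g).
h = 12.1²/(2·9.81) = 146/19.62 = 7.46 m.

7.46 m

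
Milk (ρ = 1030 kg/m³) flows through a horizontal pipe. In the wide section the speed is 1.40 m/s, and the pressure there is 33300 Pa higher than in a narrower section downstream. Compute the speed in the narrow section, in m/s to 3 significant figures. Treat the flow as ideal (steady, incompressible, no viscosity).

v₂ ≈ 8.16 m/s

With h₁ = h₂, rearranging Bernoulli gives v₂ = √(v₁² + 2ΔP/ρ).
v₂ = √(1.40² + 2·33300/1030) = √(1.96 + 64.7) = 8.16 m/s.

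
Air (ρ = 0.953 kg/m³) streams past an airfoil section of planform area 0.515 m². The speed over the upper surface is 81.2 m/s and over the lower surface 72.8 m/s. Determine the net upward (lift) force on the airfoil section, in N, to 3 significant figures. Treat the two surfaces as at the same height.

F ≈ 317 N

With equal heights on the two surfaces, Bernoulli gives P_lower − P_upper = ½ρ(v_upper² − v_lower²).
ΔP = ½·0.953·(81.2² − 72.8²) = 616 Pa.
Lift = ΔP · A = 616 × 0.515 = 317 N.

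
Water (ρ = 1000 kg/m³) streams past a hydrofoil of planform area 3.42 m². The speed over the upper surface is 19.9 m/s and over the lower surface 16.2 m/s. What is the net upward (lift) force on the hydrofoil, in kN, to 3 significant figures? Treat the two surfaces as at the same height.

The faster flow above has the lower pressure; Bernoulli (same height) gives ΔP = ½ρ(v_up² − v_low²).
ΔP = ½·1000·(19.9² − 16.2²) = 66800 Pa.
Lift = ΔP · A = 66800 × 3.42 = 228000 N.

228 kN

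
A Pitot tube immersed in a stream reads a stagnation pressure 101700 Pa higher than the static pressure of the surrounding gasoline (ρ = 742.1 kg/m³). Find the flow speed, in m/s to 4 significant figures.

v ≈ 16.56 m/s

At the stagnation point the flow is brought to rest, so Bernoulli gives P_stag − P_static = ½ρv².
v = √(2ΔP/ρ) = √(2·101700/742.1) = 16.56 m/s.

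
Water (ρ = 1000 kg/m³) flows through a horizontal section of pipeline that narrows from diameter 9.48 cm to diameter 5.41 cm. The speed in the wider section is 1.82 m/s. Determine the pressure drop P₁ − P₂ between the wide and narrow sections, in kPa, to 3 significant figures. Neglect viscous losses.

By continuity, v₂ = v₁·A₁/A₂ = 1.82·(70.6/23.0) = 5.59 m/s.
Bernoulli (h₁ = h₂): P₁ − P₂ = ½ρ(v₂² − v₁²).
P₁ − P₂ = ½·1000·(5.59² − 1.82²) = ½·1000·27.9 = 14000 Pa.

ΔP = 14.0 kPa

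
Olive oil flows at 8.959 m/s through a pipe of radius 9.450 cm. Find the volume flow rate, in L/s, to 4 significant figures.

Q = A·v = 0.02806 m² × 8.959 m/s = 0.2513 m³/s.
Converting: 0.2513 m³/s × 1000 = 251.3 L/s.

251.3 L/s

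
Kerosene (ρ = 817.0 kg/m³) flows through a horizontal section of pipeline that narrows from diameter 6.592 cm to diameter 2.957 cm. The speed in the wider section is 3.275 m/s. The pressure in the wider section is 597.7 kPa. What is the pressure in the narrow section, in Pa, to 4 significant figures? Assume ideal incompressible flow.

Mass conservation (A₁v₁ = A₂v₂) gives v₂ = 3.275 × 34.13/6.867 = 16.28 m/s.
Along the horizontal streamline, P + ½ρv² is constant.
P₂ = P₁ − ½ρ(v₂² − v₁²) = 597700 − ½·817.0·(16.28² − 3.275²) = 597700 − 103800 = 493900 Pa.

P₂ ≈ 493900 Pa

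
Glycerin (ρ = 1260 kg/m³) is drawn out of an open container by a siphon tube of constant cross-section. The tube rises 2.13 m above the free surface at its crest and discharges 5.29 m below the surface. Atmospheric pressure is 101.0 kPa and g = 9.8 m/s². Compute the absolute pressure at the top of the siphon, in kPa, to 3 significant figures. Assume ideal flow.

The outlet speed comes from Torricelli: v = √(2g·5.29) = 10.2 m/s.
Continuity keeps v the same throughout the tube; from surface to crest, P_atm + 0 = P_top + ½ρv² + ρg·h_top.
P_top = 101000 − ½·1260·10.2² − 1260·9.8·2.13 = 9380 Pa.

P_top ≈ 9.38 kPa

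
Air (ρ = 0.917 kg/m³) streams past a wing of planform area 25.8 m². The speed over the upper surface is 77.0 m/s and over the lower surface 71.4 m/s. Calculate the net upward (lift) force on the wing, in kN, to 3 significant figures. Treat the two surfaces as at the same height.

The faster flow above has the lower pressure; Bernoulli (same height) gives ΔP = ½ρ(v_up² − v_low²).
ΔP = ½·0.917·(77.0² − 71.4²) = 381 Pa.
Lift = ΔP · A = 381 × 25.8 = 9830 N.

9.83 kN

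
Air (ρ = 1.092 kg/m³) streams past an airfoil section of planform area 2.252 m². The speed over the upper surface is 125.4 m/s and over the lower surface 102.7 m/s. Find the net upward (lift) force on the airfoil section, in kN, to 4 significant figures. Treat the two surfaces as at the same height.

6.367 kN

The faster flow above has the lower pressure; Bernoulli (same height) gives ΔP = ½ρ(v_up² − v_low²).
ΔP = ½·1.092·(125.4² − 102.7²) = 2827 Pa.
Lift = ΔP · A = 2827 × 2.252 = 6367 N.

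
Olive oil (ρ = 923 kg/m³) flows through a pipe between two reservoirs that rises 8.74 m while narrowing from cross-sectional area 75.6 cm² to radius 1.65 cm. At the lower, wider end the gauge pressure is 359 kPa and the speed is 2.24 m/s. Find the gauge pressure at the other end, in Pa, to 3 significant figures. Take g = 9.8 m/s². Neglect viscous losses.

P₂ = 101000 Pa

Mass conservation (A₁v₁ = A₂v₂) gives v₂ = 2.24 × 75.6/8.55 = 19.8 m/s.
Applying Bernoulli between the two ends and solving for P₂: P₂ = P₁ + ½ρ(v₁² − v₂²) − ρgΔh.
P₂ = 359000 + ½·923·(2.24² − 19.8²) − 923·9.8·(+8.74) = 359000 + (-179000) − (79100) = 101000 Pa.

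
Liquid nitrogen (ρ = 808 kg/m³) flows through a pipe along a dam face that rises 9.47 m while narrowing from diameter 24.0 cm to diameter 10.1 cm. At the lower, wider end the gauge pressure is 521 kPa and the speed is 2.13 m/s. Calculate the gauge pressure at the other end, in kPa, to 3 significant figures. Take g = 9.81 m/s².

P₂ ≈ 389 kPa

Continuity gives A₁v₁ = A₂v₂, so v₂ = (452 cm²)/(80.1 cm²) × 2.13 m/s = 12.0 m/s.
Bernoulli: P₁ + ½ρv₁² + ρg h₁ = P₂ + ½ρv₂² + ρg h₂, so P₂ = P₁ + ½ρ(v₁² − v₂²) − ρg(h₂ − h₁).
P₂ = 521000 + ½·808·(2.13² − 12.0²) − 808·9.81·(+9.47) = 521000 + (-56600) − (75100) = 389000 Pa.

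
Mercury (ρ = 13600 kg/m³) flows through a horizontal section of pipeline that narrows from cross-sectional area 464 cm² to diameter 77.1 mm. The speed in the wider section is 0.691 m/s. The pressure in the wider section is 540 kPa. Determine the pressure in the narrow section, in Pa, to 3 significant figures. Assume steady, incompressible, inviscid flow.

The volume flow rate is constant, so v₂ = (A₁/A₂)v₁ = (464/46.7)·0.691 = 6.87 m/s.
Along the horizontal streamline, P + ½ρv² is constant.
P₂ = P₁ − ½ρ(v₂² − v₁²) = 540000 − ½·13600·(6.87² − 0.691²) = 540000 − 317000 = 223000 Pa.

P₂ = 223000 Pa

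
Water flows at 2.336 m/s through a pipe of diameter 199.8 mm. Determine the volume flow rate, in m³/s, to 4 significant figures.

Q = A·v = 0.03135 m² × 2.336 m/s = 0.07324 m³/s.

0.07324 m³/s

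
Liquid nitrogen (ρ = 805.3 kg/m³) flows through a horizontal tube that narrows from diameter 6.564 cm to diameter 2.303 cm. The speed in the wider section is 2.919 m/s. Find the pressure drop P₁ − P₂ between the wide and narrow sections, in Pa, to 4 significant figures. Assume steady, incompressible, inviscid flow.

The volume flow rate is constant, so v₂ = (A₁/A₂)v₁ = (33.84/4.166)·2.919 = 23.71 m/s.
With no height change, Bernoulli's equation is P₁ + ½ρv₁² = P₂ + ½ρv₂².
P₁ − P₂ = ½·805.3·(23.71² − 2.919²) = ½·805.3·553.8 = 223000 Pa.

ΔP = 223000 Pa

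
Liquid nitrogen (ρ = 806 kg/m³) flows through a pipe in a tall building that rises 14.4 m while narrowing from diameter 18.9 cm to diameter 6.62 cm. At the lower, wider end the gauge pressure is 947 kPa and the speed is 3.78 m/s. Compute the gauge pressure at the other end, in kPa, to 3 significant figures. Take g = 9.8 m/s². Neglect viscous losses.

P₂ = 456 kPa

By continuity, v₂ = v₁·A₁/A₂ = 3.78·(281/34.4) = 30.8 m/s.
Applying Bernoulli between the two ends and solving for P₂: P₂ = P₁ + ½ρ(v₁² − v₂²) − ρgΔh.
P₂ = 947000 + ½·806·(3.78² − 30.8²) − 806·9.8·(+14.4) = 947000 + (-377000) − (114000) = 456000 Pa.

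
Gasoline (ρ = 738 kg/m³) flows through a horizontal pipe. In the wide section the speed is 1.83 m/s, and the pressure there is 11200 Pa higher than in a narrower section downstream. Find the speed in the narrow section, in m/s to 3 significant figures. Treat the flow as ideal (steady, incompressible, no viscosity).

With h₁ = h₂, rearranging Bernoulli gives v₂ = √(v₁² + 2ΔP/ρ).
v₂ = √(1.83² + 2·11200/738) = √(3.35 + 30.4) = 5.81 m/s.

5.81 m/s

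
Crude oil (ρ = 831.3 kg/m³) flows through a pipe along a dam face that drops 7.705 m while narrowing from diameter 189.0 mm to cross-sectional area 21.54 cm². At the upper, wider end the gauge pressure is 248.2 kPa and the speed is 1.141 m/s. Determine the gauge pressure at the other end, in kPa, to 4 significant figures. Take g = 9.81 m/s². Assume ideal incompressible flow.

Mass conservation (A₁v₁ = A₂v₂) gives v₂ = 1.141 × 280.6/21.54 = 14.86 m/s.
Energy conservation along the streamline gives P₂ = P₁ − ½ρ(v₂² − v₁²) − ρg(h₂ − h₁).
P₂ = 248200 + ½·831.3·(1.141² − 14.86²) − 831.3·9.81·(−7.705) = 248200 + (-91260) − (-62830) = 219800 Pa.

P₂ ≈ 219.8 kPa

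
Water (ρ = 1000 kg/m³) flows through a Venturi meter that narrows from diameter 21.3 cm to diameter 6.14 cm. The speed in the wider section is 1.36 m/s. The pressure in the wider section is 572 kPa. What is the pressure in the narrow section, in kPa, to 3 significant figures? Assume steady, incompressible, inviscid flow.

The volume flow rate is constant, so v₂ = (A₁/A₂)v₁ = (356/29.6)·1.36 = 16.4 m/s.
Along the horizontal streamline, P + ½ρv² is constant.
P₂ = P₁ − ½ρ(v₂² − v₁²) = 572000 − ½·1000·(16.4² − 1.36²) = 572000 − 133000 = 439000 Pa.

439 kPa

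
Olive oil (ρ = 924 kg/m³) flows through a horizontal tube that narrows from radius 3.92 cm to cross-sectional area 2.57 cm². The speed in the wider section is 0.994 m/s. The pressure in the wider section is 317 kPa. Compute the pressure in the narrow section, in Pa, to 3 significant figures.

P₂ ≈ 156000 Pa

By continuity, v₂ = v₁·A₁/A₂ = 0.994·(48.3/2.57) = 18.7 m/s.
Bernoulli (h₁ = h₂): P₁ − P₂ = ½ρ(v₂² − v₁²).
P₂ = P₁ − ½ρ(v₂² − v₁²) = 317000 − ½·924·(18.7² − 0.994²) = 317000 − 161000 = 156000 Pa.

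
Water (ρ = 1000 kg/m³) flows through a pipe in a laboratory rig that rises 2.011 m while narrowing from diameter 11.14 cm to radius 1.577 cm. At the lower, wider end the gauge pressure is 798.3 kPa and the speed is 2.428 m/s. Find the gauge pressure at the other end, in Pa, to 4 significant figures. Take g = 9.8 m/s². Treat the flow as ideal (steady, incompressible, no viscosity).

P₂ ≈ 322800 Pa

Continuity gives A₁v₁ = A₂v₂, so v₂ = (97.47 cm²)/(7.813 cm²) × 2.428 m/s = 30.29 m/s.
Energy conservation along the streamline gives P₂ = P₁ − ½ρ(v₂² − v₁²) − ρg(h₂ − h₁).
P₂ = 798300 + ½·1000·(2.428² − 30.29²) − 1000·9.8·(+2.011) = 798300 + (-455800) − (19710) = 322800 Pa.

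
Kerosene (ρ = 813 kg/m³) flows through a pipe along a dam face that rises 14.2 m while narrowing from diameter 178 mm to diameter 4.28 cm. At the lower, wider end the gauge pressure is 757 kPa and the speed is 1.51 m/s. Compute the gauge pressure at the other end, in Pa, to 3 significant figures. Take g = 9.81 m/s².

P₂ = 367000 Pa

Continuity gives A₁v₁ = A₂v₂, so v₂ = (249 cm²)/(14.4 cm²) × 1.51 m/s = 26.1 m/s.
Energy conservation along the streamline gives P₂ = P₁ − ½ρ(v₂² − v₁²) − ρg(h₂ − h₁).
P₂ = 757000 + ½·813·(1.51² − 26.1²) − 813·9.81·(+14.2) = 757000 + (-276000) − (113000) = 367000 Pa.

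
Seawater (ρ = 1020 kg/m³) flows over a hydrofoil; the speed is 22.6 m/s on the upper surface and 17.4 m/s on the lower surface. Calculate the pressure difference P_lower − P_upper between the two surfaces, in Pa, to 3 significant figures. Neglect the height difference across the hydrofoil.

The pressure is lower where the speed is higher: ΔP = ½ρ(v_up² − v_low²).
ΔP = ½·1020·(22.6² − 17.4²) = 106000 Pa.

ΔP ≈ 106000 Pa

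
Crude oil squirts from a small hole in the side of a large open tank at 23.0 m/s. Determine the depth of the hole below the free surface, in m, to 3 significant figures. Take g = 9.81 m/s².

h ≈ 27.0 m

Torricelli: v = √(2gh), so h = v²/(2g).
h = 23.0²/(2·9.81) = 529/19.62 = 27.0 m.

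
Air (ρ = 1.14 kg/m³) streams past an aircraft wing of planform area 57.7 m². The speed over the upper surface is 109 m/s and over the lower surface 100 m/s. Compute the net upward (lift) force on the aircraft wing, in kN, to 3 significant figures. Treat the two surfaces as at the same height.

The faster flow above has the lower pressure; Bernoulli (same height) gives ΔP = ½ρ(v_up² − v_low²).
ΔP = ½·1.14·(109² − 100²) = 1070 Pa.
Lift = ΔP · A = 1070 × 57.7 = 61900 N.

61.9 kN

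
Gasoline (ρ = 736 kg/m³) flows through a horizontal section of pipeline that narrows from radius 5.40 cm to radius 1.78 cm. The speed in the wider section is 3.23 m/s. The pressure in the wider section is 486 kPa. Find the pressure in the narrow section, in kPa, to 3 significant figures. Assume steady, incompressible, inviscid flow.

Mass conservation (A₁v₁ = A₂v₂) gives v₂ = 3.23 × 91.6/9.95 = 29.7 m/s.
The pipe is horizontal, so Bernoulli reduces to P₁ + ½ρv₁² = P₂ + ½ρv₂².
P₂ = P₁ − ½ρ(v₂² − v₁²) = 486000 − ½·736·(29.7² − 3.23²) = 486000 − 321000 = 165000 Pa.

165 kPa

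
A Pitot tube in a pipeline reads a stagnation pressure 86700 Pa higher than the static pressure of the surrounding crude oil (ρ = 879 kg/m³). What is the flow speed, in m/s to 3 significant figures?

14.0 m/s

The dynamic pressure equals the rise in static pressure at the stagnation point: ΔP = ½ρv².
v = √(2ΔP/ρ) = √(2·86700/879) = 14.0 m/s.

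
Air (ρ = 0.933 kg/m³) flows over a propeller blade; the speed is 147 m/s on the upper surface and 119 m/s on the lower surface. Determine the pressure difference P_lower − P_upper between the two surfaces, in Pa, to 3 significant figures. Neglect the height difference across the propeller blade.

Bernoulli (same height): P_lower − P_upper = ½ρ(v_upper² − v_lower²).
ΔP = ½·0.933·(147² − 119²) = 3470 Pa.

3470 Pa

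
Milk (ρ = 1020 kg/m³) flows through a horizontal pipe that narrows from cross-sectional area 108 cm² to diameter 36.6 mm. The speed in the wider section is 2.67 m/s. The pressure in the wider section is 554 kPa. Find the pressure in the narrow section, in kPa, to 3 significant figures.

The volume flow rate is constant, so v₂ = (A₁/A₂)v₁ = (108/10.5)·2.67 = 27.4 m/s.
The pipe is horizontal, so Bernoulli reduces to P₁ + ½ρv₁² = P₂ + ½ρv₂².
P₂ = P₁ − ½ρ(v₂² − v₁²) = 554000 − ½·1020·(27.4² − 2.67²) = 554000 − 379000 = 175000 Pa.

P₂ ≈ 175 kPa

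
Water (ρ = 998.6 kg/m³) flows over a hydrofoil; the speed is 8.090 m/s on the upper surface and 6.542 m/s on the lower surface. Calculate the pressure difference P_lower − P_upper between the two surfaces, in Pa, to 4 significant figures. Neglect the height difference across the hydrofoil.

11310 Pa

With negligible Δh, P + ½ρv² is constant, so P_low − P_up = ½ρ(v_up² − v_low²).
ΔP = ½·998.6·(8.090² − 6.542²) = 11310 Pa.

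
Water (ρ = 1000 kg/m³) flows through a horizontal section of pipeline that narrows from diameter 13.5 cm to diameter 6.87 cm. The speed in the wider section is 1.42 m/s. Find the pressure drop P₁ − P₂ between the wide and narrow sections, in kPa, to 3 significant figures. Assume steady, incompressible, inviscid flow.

Continuity gives A₁v₁ = A₂v₂, so v₂ = (143 cm²)/(37.1 cm²) × 1.42 m/s = 5.48 m/s.
With no height change, Bernoulli's equation is P₁ + ½ρv₁² = P₂ + ½ρv₂².
P₁ − P₂ = ½·1000·(5.48² − 1.42²) = ½·1000·28.1 = 14000 Pa.

ΔP ≈ 14.0 kPa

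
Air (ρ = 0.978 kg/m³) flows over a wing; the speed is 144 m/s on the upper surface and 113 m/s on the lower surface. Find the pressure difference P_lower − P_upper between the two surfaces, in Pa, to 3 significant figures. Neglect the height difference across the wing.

With negligible Δh, P + ½ρv² is constant, so P_low − P_up = ½ρ(v_up² − v_low²).
ΔP = ½·0.978·(144² − 113²) = 3900 Pa.

ΔP ≈ 3900 Pa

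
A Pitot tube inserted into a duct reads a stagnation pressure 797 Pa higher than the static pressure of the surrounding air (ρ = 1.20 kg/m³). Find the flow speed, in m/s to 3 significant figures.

v ≈ 36.4 m/s

The dynamic pressure equals the rise in static pressure at the stagnation point: ΔP = ½ρv².
v = √(2ΔP/ρ) = √(2·797/1.20) = 36.4 m/s.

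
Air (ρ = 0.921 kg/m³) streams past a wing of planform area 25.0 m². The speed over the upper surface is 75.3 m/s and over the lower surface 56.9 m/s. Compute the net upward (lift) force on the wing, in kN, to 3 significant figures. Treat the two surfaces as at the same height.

28.0 kN

The faster flow above has the lower pressure; Bernoulli (same height) gives ΔP = ½ρ(v_up² − v_low²).
ΔP = ½·0.921·(75.3² − 56.9²) = 1120 Pa.
Lift = ΔP · A = 1120 × 25.0 = 28000 N.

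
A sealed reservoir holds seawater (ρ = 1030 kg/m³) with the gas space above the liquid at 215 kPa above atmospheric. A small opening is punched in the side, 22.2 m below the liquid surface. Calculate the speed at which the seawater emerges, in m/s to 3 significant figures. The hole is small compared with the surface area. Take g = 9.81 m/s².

v ≈ 29.2 m/s

Take point 1 at the surface (v₁ ≈ 0) and point 2 at the hole (at atmospheric pressure). Bernoulli: P₁ + ρg h = P_atm + ½ρv₂².
With P₁ − P_atm = 215000 Pa, v₂ = √(2gh + 2ΔP/ρ) = √(2·9.81·22.2 + 2·215000/1030) = 29.2 m/s.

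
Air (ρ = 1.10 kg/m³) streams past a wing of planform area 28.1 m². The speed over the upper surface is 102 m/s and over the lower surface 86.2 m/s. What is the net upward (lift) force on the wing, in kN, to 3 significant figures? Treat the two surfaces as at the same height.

46.0 kN

From P + ½ρv² = const at equal height, P_low − P_up = ½ρ(v_up² − v_low²).
ΔP = ½·1.10·(102² − 86.2²) = 1640 Pa.
Lift = ΔP · A = 1640 × 28.1 = 46000 N.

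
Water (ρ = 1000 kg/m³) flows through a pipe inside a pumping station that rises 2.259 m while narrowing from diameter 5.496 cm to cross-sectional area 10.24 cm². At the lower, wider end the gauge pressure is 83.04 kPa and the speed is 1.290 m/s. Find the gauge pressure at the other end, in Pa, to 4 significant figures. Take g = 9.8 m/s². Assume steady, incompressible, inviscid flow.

57270 Pa

The volume flow rate is constant, so v₂ = (A₁/A₂)v₁ = (23.72/10.24)·1.290 = 2.989 m/s.
Applying Bernoulli between the two ends and solving for P₂: P₂ = P₁ + ½ρ(v₁² − v₂²) − ρgΔh.
P₂ = 83040 + ½·1000·(1.290² − 2.989²) − 1000·9.8·(+2.259) = 83040 + (-3634) − (22140) = 57270 Pa.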